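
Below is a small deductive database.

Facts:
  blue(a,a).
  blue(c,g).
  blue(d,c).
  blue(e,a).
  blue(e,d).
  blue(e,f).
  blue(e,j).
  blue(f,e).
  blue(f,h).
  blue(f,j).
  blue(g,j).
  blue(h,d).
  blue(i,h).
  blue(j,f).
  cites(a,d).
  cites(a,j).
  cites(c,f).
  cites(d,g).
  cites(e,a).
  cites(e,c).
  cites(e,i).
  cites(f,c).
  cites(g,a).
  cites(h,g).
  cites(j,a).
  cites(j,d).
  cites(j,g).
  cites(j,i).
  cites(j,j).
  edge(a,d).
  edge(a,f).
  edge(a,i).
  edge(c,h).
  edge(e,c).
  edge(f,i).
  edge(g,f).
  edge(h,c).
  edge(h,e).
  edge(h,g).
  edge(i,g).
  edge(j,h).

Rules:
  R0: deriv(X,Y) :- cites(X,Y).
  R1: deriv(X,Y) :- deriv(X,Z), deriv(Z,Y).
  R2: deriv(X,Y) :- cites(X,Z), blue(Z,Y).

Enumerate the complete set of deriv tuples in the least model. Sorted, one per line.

deriv(a,a)
deriv(a,c)
deriv(a,d)
deriv(a,e)
deriv(a,f)
deriv(a,g)
deriv(a,h)
deriv(a,i)
deriv(a,j)
deriv(c,a)
deriv(c,c)
deriv(c,d)
deriv(c,e)
deriv(c,f)
deriv(c,g)
deriv(c,h)
deriv(c,i)
deriv(c,j)
deriv(d,a)
deriv(d,c)
deriv(d,d)
deriv(d,e)
deriv(d,f)
deriv(d,g)
deriv(d,h)
deriv(d,i)
deriv(d,j)
deriv(e,a)
deriv(e,c)
deriv(e,d)
deriv(e,e)
deriv(e,f)
deriv(e,g)
deriv(e,h)
deriv(e,i)
deriv(e,j)
deriv(f,a)
deriv(f,c)
deriv(f,d)
deriv(f,e)
deriv(f,f)
deriv(f,g)
deriv(f,h)
deriv(f,i)
deriv(f,j)
deriv(g,a)
deriv(g,c)
deriv(g,d)
deriv(g,e)
deriv(g,f)
deriv(g,g)
deriv(g,h)
deriv(g,i)
deriv(g,j)
deriv(h,a)
deriv(h,c)
deriv(h,d)
deriv(h,e)
deriv(h,f)
deriv(h,g)
deriv(h,h)
deriv(h,i)
deriv(h,j)
deriv(j,a)
deriv(j,c)
deriv(j,d)
deriv(j,e)
deriv(j,f)
deriv(j,g)
deriv(j,h)
deriv(j,i)
deriv(j,j)

round 1: derive deriv(a,d) via R0 from cites(a,d)
round 1: derive deriv(a,j) via R0 from cites(a,j)
round 1: derive deriv(c,f) via R0 from cites(c,f)
round 1: derive deriv(d,g) via R0 from cites(d,g)
round 1: derive deriv(e,a) via R0 from cites(e,a)
round 1: derive deriv(e,c) via R0 from cites(e,c)
round 1: derive deriv(e,i) via R0 from cites(e,i)
round 1: derive deriv(f,c) via R0 from cites(f,c)
round 1: derive deriv(g,a) via R0 from cites(g,a)
round 1: derive deriv(h,g) via R0 from cites(h,g)
round 1: derive deriv(j,a) via R0 from cites(j,a)
round 1: derive deriv(j,d) via R0 from cites(j,d)
round 1: derive deriv(j,g) via R0 from cites(j,g)
round 1: derive deriv(j,i) via R0 from cites(j,i)
round 1: derive deriv(j,j) via R0 from cites(j,j)
round 1: derive deriv(a,c) via R2 from cites(a,d), blue(d,c)
round 1: derive deriv(a,f) via R2 from cites(a,j), blue(j,f)
round 1: derive deriv(c,e) via R2 from cites(c,f), blue(f,e)
round 1: derive deriv(c,h) via R2 from cites(c,f), blue(f,h)
round 1: derive deriv(c,j) via R2 from cites(c,f), blue(f,j)
round 1: derive deriv(d,j) via R2 from cites(d,g), blue(g,j)
round 1: derive deriv(e,g) via R2 from cites(e,c), blue(c,g)
round 1: derive deriv(e,h) via R2 from cites(e,i), blue(i,h)
round 1: derive deriv(f,g) via R2 from cites(f,c), blue(c,g)
round 1: derive deriv(h,j) via R2 from cites(h,g), blue(g,j)
round 1: derive deriv(j,c) via R2 from cites(j,d), blue(d,c)
round 1: derive deriv(j,f) via R2 from cites(j,j), blue(j,f)
round 1: derive deriv(j,h) via R2 from cites(j,i), blue(i,h)
round 2: derive deriv(a,a) via R1 from deriv(a,j), deriv(j,a)
round 2: derive deriv(a,e) via R1 from deriv(a,c), deriv(c,e)
round 2: derive deriv(a,g) via R1 from deriv(a,d), deriv(d,g)
round 2: derive deriv(a,h) via R1 from deriv(a,c), deriv(c,h)
round 2: derive deriv(a,i) via R1 from deriv(a,j), deriv(j,i)
round 2: derive deriv(c,a) via R1 from deriv(c,e), deriv(e,a)
round 2: derive deriv(c,c) via R1 from deriv(c,e), deriv(e,c)
round 2: derive deriv(c,d) via R1 from deriv(c,j), deriv(j,d)
round 2: derive deriv(c,g) via R1 from deriv(c,e), deriv(e,g)
round 2: derive deriv(c,i) via R1 from deriv(c,e), deriv(e,i)
round 2: derive deriv(d,a) via R1 from deriv(d,g), deriv(g,a)
round 2: derive deriv(d,c) via R1 from deriv(d,j), deriv(j,c)
round 2: derive deriv(d,d) via R1 from deriv(d,j), deriv(j,d)
round 2: derive deriv(d,f) via R1 from deriv(d,j), deriv(j,f)
round 2: derive deriv(d,h) via R1 from deriv(d,j), deriv(j,h)
round 2: derive deriv(d,i) via R1 from deriv(d,j), deriv(j,i)
round 2: derive deriv(e,d) via R1 from deriv(e,a), deriv(a,d)
round 2: derive deriv(e,e) via R1 from deriv(e,c), deriv(c,e)
round 2: derive deriv(e,f) via R1 from deriv(e,a), deriv(a,f)
round 2: derive deriv(e,j) via R1 from deriv(e,a), deriv(a,j)
round 2: derive deriv(f,a) via R1 from deriv(f,g), deriv(g,a)
round 2: derive deriv(f,e) via R1 from deriv(f,c), deriv(c,e)
round 2: derive deriv(f,f) via R1 from deriv(f,c), deriv(c,f)
round 2: derive deriv(f,h) via R1 from deriv(f,c), deriv(c,h)
round 2: derive deriv(f,j) via R1 from deriv(f,c), deriv(c,j)
round 2: derive deriv(g,c) via R1 from deriv(g,a), deriv(a,c)
round 2: derive deriv(g,d) via R1 from deriv(g,a), deriv(a,d)
round 2: derive deriv(g,f) via R1 from deriv(g,a), deriv(a,f)
round 2: derive deriv(g,j) via R1 from deriv(g,a), deriv(a,j)
round 2: derive deriv(h,a) via R1 from deriv(h,g), deriv(g,a)
round 2: derive deriv(h,c) via R1 from deriv(h,j), deriv(j,c)
round 2: derive deriv(h,d) via R1 from deriv(h,j), deriv(j,d)
round 2: derive deriv(h,f) via R1 from deriv(h,j), deriv(j,f)
round 2: derive deriv(h,h) via R1 from deriv(h,j), deriv(j,h)
round 2: derive deriv(h,i) via R1 from deriv(h,j), deriv(j,i)
round 2: derive deriv(j,e) via R1 from deriv(j,c), deriv(c,e)
round 3: derive deriv(d,e) via R1 from deriv(d,a), deriv(a,e)
round 3: derive deriv(f,d) via R1 from deriv(f,a), deriv(a,d)
round 3: derive deriv(f,i) via R1 from deriv(f,a), deriv(a,i)
round 3: derive deriv(g,e) via R1 from deriv(g,a), deriv(a,e)
round 3: derive deriv(g,g) via R1 from deriv(g,a), deriv(a,g)
round 3: derive deriv(g,h) via R1 from deriv(g,a), deriv(a,h)
round 3: derive deriv(g,i) via R1 from deriv(g,a), deriv(a,i)
round 3: derive deriv(h,e) via R1 from deriv(h,a), deriv(a,e)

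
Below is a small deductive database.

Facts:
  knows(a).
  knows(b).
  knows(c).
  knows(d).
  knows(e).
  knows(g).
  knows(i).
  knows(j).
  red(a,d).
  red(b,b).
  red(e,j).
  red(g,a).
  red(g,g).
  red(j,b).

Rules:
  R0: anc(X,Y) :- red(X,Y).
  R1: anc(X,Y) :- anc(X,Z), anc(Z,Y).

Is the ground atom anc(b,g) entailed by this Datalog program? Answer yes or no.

no

round 1: derive anc(a,d) via R0 from red(a,d)
round 1: derive anc(b,b) via R0 from red(b,b)
round 1: derive anc(e,j) via R0 from red(e,j)
round 1: derive anc(g,a) via R0 from red(g,a)
round 1: derive anc(g,g) via R0 from red(g,g)
round 1: derive anc(j,b) via R0 from red(j,b)
round 2: derive anc(e,b) via R1 from anc(e,j), anc(j,b)
round 2: derive anc(g,d) via R1 from anc(g,a), anc(a,d)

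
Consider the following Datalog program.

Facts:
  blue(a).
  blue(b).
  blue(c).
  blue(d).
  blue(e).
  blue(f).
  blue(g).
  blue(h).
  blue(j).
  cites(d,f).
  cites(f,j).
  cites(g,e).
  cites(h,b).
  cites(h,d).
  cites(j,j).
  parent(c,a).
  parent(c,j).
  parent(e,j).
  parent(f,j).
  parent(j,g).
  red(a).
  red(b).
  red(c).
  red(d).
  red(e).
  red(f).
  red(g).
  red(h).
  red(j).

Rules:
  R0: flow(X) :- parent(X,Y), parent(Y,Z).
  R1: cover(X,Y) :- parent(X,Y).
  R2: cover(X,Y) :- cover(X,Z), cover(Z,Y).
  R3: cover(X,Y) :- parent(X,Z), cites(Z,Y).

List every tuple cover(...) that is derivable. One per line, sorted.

cover(c,a)
cover(c,e)
cover(c,g)
cover(c,j)
cover(e,e)
cover(e,g)
cover(e,j)
cover(f,e)
cover(f,g)
cover(f,j)
cover(j,e)
cover(j,g)
cover(j,j)

round 1: derive cover(c,a) via R1 from parent(c,a)
round 1: derive cover(c,j) via R1 from parent(c,j)
round 1: derive cover(e,j) via R1 from parent(e,j)
round 1: derive cover(f,j) via R1 from parent(f,j)
round 1: derive cover(j,g) via R1 from parent(j,g)
round 1: derive cover(j,e) via R3 from parent(j,g), cites(g,e)
round 2: derive cover(c,e) via R2 from cover(c,j), cover(j,e)
round 2: derive cover(c,g) via R2 from cover(c,j), cover(j,g)
round 2: derive cover(e,e) via R2 from cover(e,j), cover(j,e)
round 2: derive cover(e,g) via R2 from cover(e,j), cover(j,g)
round 2: derive cover(f,e) via R2 from cover(f,j), cover(j,e)
round 2: derive cover(f,g) via R2 from cover(f,j), cover(j,g)
round 2: derive cover(j,j) via R2 from cover(j,e), cover(e,j)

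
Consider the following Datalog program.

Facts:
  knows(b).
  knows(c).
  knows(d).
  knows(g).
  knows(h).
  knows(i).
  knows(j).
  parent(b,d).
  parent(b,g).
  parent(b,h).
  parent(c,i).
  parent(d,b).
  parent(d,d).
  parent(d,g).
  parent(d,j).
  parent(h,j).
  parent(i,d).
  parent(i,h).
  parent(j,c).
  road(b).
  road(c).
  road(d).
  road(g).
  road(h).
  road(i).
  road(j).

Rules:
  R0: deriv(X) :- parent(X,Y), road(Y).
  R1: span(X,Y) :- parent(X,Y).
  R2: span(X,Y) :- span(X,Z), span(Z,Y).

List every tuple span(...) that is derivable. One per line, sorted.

round 1: derive span(b,d) via R1 from parent(b,d)
round 1: derive span(b,g) via R1 from parent(b,g)
round 1: derive span(b,h) via R1 from parent(b,h)
round 1: derive span(c,i) via R1 from parent(c,i)
round 1: derive span(d,b) via R1 from parent(d,b)
round 1: derive span(d,d) via R1 from parent(d,d)
round 1: derive span(d,g) via R1 from parent(d,g)
round 1: derive span(d,j) via R1 from parent(d,j)
round 1: derive span(h,j) via R1 from parent(h,j)
round 1: derive span(i,d) via R1 from parent(i,d)
round 1: derive span(i,h) via R1 from parent(i,h)
round 1: derive span(j,c) via R1 from parent(j,c)
round 2: derive span(b,b) via R2 from span(b,d), span(d,b)
round 2: derive span(b,j) via R2 from span(b,d), span(d,j)
round 2: derive span(c,d) via R2 from span(c,i), span(i,d)
round 2: derive span(c,h) via R2 from span(c,i), span(i,h)
round 2: derive span(d,c) via R2 from span(d,j), span(j,c)
round 2: derive span(d,h) via R2 from span(d,b), span(b,h)
round 2: derive span(h,c) via R2 from span(h,j), span(j,c)
round 2: derive span(i,b) via R2 from span(i,d), span(d,b)
round 2: derive span(i,g) via R2 from span(i,d), span(d,g)
round 2: derive span(i,j) via R2 from span(i,d), span(d,j)
round 2: derive span(j,i) via R2 from span(j,c), span(c,i)
round 3: derive span(b,c) via R2 from span(b,d), span(d,c)
round 3: derive span(b,i) via R2 from span(b,j), span(j,i)
round 3: derive span(c,b) via R2 from span(c,d), span(d,b)
round 3: derive span(c,c) via R2 from span(c,d), span(d,c)
round 3: derive span(c,g) via R2 from span(c,d), span(d,g)
round 3: derive span(c,j) via R2 from span(c,d), span(d,j)
round 3: derive span(d,i) via R2 from span(d,c), span(c,i)
round 3: derive span(h,d) via R2 from span(h,c), span(c,d)
round 3: derive span(h,h) via R2 from span(h,c), span(c,h)
round 3: derive span(h,i) via R2 from span(h,c), span(c,i)
round 3: derive span(i,c) via R2 from span(i,d), span(d,c)
round 3: derive span(i,i) via R2 from span(i,j), span(j,i)
round 3: derive span(j,b) via R2 from span(j,i), span(i,b)
round 3: derive span(j,d) via R2 from span(j,c), span(c,d)
round 3: derive span(j,g) via R2 from span(j,i), span(i,g)
round 3: derive span(j,h) via R2 from span(j,c), span(c,h)
round 3: derive span(j,j) via R2 from span(j,i), span(i,j)
round 4: derive span(h,b) via R2 from span(h,c), span(c,b)
round 4: derive span(h,g) via R2 from span(h,c), span(c,g)

span(b,b)
span(b,c)
span(b,d)
span(b,g)
span(b,h)
span(b,i)
span(b,j)
span(c,b)
span(c,c)
span(c,d)
span(c,g)
span(c,h)
span(c,i)
span(c,j)
span(d,b)
span(d,c)
span(d,d)
span(d,g)
span(d,h)
span(d,i)
span(d,j)
span(h,b)
span(h,c)
span(h,d)
span(h,g)
span(h,h)
span(h,i)
span(h,j)
span(i,b)
span(i,c)
span(i,d)
span(i,g)
span(i,h)
span(i,i)
span(i,j)
span(j,b)
span(j,c)
span(j,d)
span(j,g)
span(j,h)
span(j,i)
span(j,j)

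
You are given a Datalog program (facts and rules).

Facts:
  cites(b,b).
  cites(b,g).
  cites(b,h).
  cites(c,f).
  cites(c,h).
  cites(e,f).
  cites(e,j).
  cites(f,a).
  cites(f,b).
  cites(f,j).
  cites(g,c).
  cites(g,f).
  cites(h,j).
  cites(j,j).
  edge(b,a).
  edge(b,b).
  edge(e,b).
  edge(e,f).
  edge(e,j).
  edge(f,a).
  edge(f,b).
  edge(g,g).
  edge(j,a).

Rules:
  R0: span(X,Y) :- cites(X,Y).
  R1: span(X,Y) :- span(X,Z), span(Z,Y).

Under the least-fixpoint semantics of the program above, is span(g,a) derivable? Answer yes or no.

yes

round 1: derive span(b,b) via R0 from cites(b,b)
round 1: derive span(b,g) via R0 from cites(b,g)
round 1: derive span(b,h) via R0 from cites(b,h)
round 1: derive span(c,f) via R0 from cites(c,f)
round 1: derive span(c,h) via R0 from cites(c,h)
round 1: derive span(e,f) via R0 from cites(e,f)
round 1: derive span(e,j) via R0 from cites(e,j)
round 1: derive span(f,a) via R0 from cites(f,a)
round 1: derive span(f,b) via R0 from cites(f,b)
round 1: derive span(f,j) via R0 from cites(f,j)
round 1: derive span(g,c) via R0 from cites(g,c)
round 1: derive span(g,f) via R0 from cites(g,f)
round 1: derive span(h,j) via R0 from cites(h,j)
round 1: derive span(j,j) via R0 from cites(j,j)
round 2: derive span(b,c) via R1 from span(b,g), span(g,c)
round 2: derive span(b,f) via R1 from span(b,g), span(g,f)
round 2: derive span(b,j) via R1 from span(b,h), span(h,j)
round 2: derive span(c,a) via R1 from span(c,f), span(f,a)
round 2: derive span(c,b) via R1 from span(c,f), span(f,b)
round 2: derive span(c,j) via R1 from span(c,f), span(f,j)
round 2: derive span(e,a) via R1 from span(e,f), span(f,a)
round 2: derive span(e,b) via R1 from span(e,f), span(f,b)
round 2: derive span(f,g) via R1 from span(f,b), span(b,g)
round 2: derive span(f,h) via R1 from span(f,b), span(b,h)
round 2: derive span(g,a) via R1 from span(g,f), span(f,a)
round 2: derive span(g,b) via R1 from span(g,f), span(f,b)
round 2: derive span(g,h) via R1 from span(g,c), span(c,h)
round 2: derive span(g,j) via R1 from span(g,f), span(f,j)
round 3: derive span(b,a) via R1 from span(b,c), span(c,a)
round 3: derive span(c,c) via R1 from span(c,b), span(b,c)
round 3: derive span(c,g) via R1 from span(c,b), span(b,g)
round 3: derive span(e,c) via R1 from span(e,b), span(b,c)
round 3: derive span(e,g) via R1 from span(e,b), span(b,g)
round 3: derive span(e,h) via R1 from span(e,b), span(b,h)
round 3: derive span(f,c) via R1 from span(f,b), span(b,c)
round 3: derive span(f,f) via R1 from span(f,b), span(b,f)
round 3: derive span(g,g) via R1 from span(g,b), span(b,g)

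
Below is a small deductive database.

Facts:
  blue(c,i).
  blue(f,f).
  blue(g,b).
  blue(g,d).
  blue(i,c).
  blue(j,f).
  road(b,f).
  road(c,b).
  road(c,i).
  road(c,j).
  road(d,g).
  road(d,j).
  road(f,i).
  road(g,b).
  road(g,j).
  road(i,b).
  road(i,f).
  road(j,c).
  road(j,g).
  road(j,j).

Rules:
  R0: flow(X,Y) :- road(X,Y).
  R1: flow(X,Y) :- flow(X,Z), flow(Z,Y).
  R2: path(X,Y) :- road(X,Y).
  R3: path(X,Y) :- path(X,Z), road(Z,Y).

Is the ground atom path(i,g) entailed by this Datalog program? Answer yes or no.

no

round 1: derive path(b,f) via R2 from road(b,f)
round 1: derive path(c,b) via R2 from road(c,b)
round 1: derive path(c,i) via R2 from road(c,i)
round 1: derive path(c,j) via R2 from road(c,j)
round 1: derive path(d,g) via R2 from road(d,g)
round 1: derive path(d,j) via R2 from road(d,j)
round 1: derive path(f,i) via R2 from road(f,i)
round 1: derive path(g,b) via R2 from road(g,b)
round 1: derive path(g,j) via R2 from road(g,j)
round 1: derive path(i,b) via R2 from road(i,b)
round 1: derive path(i,f) via R2 from road(i,f)
round 1: derive path(j,c) via R2 from road(j,c)
round 1: derive path(j,g) via R2 from road(j,g)
round 1: derive path(j,j) via R2 from road(j,j)
round 2: derive path(b,i) via R3 from path(b,f), road(f,i)
round 2: derive path(c,c) via R3 from path(c,j), road(j,c)
round 2: derive path(c,f) via R3 from path(c,b), road(b,f)
round 2: derive path(c,g) via R3 from path(c,j), road(j,g)
round 2: derive path(d,b) via R3 from path(d,g), road(g,b)
round 2: derive path(d,c) via R3 from path(d,j), road(j,c)
round 2: derive path(f,b) via R3 from path(f,i), road(i,b)
round 2: derive path(f,f) via R3 from path(f,i), road(i,f)
round 2: derive path(g,c) via R3 from path(g,j), road(j,c)
round 2: derive path(g,f) via R3 from path(g,b), road(b,f)
round 2: derive path(g,g) via R3 from path(g,j), road(j,g)
round 2: derive path(i,i) via R3 from path(i,f), road(f,i)
round 2: derive path(j,b) via R3 from path(j,c), road(c,b)
round 2: derive path(j,i) via R3 from path(j,c), road(c,i)
round 3: derive path(b,b) via R3 from path(b,i), road(i,b)
round 3: derive path(d,f) via R3 from path(d,b), road(b,f)
round 3: derive path(d,i) via R3 from path(d,c), road(c,i)
round 3: derive path(g,i) via R3 from path(g,c), road(c,i)
round 3: derive path(j,f) via R3 from path(j,b), road(b,f)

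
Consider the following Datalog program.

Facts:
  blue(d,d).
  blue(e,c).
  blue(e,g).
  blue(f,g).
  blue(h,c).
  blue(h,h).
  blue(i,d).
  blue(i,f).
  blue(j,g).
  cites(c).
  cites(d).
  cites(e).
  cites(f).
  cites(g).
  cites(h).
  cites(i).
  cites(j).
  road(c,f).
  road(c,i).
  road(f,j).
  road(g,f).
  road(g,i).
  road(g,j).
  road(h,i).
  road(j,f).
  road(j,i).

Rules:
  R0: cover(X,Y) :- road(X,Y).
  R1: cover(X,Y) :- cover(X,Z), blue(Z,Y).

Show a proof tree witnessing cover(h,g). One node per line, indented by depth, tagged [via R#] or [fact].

round 1: derive cover(c,f) via R0 from road(c,f)
round 1: derive cover(c,i) via R0 from road(c,i)
round 1: derive cover(f,j) via R0 from road(f,j)
round 1: derive cover(g,f) via R0 from road(g,f)
round 1: derive cover(g,i) via R0 from road(g,i)
round 1: derive cover(g,j) via R0 from road(g,j)
round 1: derive cover(h,i) via R0 from road(h,i)
round 1: derive cover(j,f) via R0 from road(j,f)
round 1: derive cover(j,i) via R0 from road(j,i)
round 2: derive cover(c,d) via R1 from cover(c,i), blue(i,d)
round 2: derive cover(c,g) via R1 from cover(c,f), blue(f,g)
round 2: derive cover(f,g) via R1 from cover(f,j), blue(j,g)
round 2: derive cover(g,d) via R1 from cover(g,i), blue(i,d)
round 2: derive cover(g,g) via R1 from cover(g,f), blue(f,g)
round 2: derive cover(h,d) via R1 from cover(h,i), blue(i,d)
round 2: derive cover(h,f) via R1 from cover(h,i), blue(i,f)
round 2: derive cover(j,d) via R1 from cover(j,i), blue(i,d)
round 2: derive cover(j,g) via R1 from cover(j,f), blue(f,g)
round 3: derive cover(h,g) via R1 from cover(h,f), blue(f,g)

cover(h,g)  [via R1]
  cover(h,f)  [via R1]
    cover(h,i)  [via R0]
      road(h,i)  [fact]
    blue(i,f)  [fact]
  blue(f,g)  [fact]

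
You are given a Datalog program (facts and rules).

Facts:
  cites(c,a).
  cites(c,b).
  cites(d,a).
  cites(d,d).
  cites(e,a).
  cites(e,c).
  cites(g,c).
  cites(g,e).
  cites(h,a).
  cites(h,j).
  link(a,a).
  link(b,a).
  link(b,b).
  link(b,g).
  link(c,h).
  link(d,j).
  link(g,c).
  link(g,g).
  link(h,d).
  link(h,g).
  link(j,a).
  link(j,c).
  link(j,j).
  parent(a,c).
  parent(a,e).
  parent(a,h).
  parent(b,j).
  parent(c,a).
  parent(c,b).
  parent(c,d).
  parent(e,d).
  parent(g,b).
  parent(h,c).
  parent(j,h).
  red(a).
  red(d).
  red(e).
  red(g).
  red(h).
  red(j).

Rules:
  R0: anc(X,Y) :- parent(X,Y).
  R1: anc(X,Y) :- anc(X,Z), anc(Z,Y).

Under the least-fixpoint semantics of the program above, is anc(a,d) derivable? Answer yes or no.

yes

round 1: derive anc(a,c) via R0 from parent(a,c)
round 1: derive anc(a,e) via R0 from parent(a,e)
round 1: derive anc(a,h) via R0 from parent(a,h)
round 1: derive anc(b,j) via R0 from parent(b,j)
round 1: derive anc(c,a) via R0 from parent(c,a)
round 1: derive anc(c,b) via R0 from parent(c,b)
round 1: derive anc(c,d) via R0 from parent(c,d)
round 1: derive anc(e,d) via R0 from parent(e,d)
round 1: derive anc(g,b) via R0 from parent(g,b)
round 1: derive anc(h,c) via R0 from parent(h,c)
round 1: derive anc(j,h) via R0 from parent(j,h)
round 2: derive anc(a,a) via R1 from anc(a,c), anc(c,a)
round 2: derive anc(a,b) via R1 from anc(a,c), anc(c,b)
round 2: derive anc(a,d) via R1 from anc(a,c), anc(c,d)
round 2: derive anc(b,h) via R1 from anc(b,j), anc(j,h)
round 2: derive anc(c,c) via R1 from anc(c,a), anc(a,c)
round 2: derive anc(c,e) via R1 from anc(c,a), anc(a,e)
round 2: derive anc(c,h) via R1 from anc(c,a), anc(a,h)
round 2: derive anc(c,j) via R1 from anc(c,b), anc(b,j)
round 2: derive anc(g,j) via R1 from anc(g,b), anc(b,j)
round 2: derive anc(h,a) via R1 from anc(h,c), anc(c,a)
round 2: derive anc(h,b) via R1 from anc(h,c), anc(c,b)
round 2: derive anc(h,d) via R1 from anc(h,c), anc(c,d)
round 2: derive anc(j,c) via R1 from anc(j,h), anc(h,c)
round 3: derive anc(a,j) via R1 from anc(a,b), anc(b,j)
round 3: derive anc(b,a) via R1 from anc(b,h), anc(h,a)
round 3: derive anc(b,b) via R1 from anc(b,h), anc(h,b)
round 3: derive anc(b,c) via R1 from anc(b,h), anc(h,c)
round 3: derive anc(b,d) via R1 from anc(b,h), anc(h,d)
round 3: derive anc(g,c) via R1 from anc(g,j), anc(j,c)
round 3: derive anc(g,h) via R1 from anc(g,b), anc(b,h)
round 3: derive anc(h,e) via R1 from anc(h,a), anc(a,e)
round 3: derive anc(h,h) via R1 from anc(h,a), anc(a,h)
round 3: derive anc(h,j) via R1 from anc(h,b), anc(b,j)
round 3: derive anc(j,a) via R1 from anc(j,c), anc(c,a)
round 3: derive anc(j,b) via R1 from anc(j,c), anc(c,b)
round 3: derive anc(j,d) via R1 from anc(j,c), anc(c,d)
round 3: derive anc(j,e) via R1 from anc(j,c), anc(c,e)
round 3: derive anc(j,j) via R1 from anc(j,c), anc(c,j)
round 4: derive anc(b,e) via R1 from anc(b,a), anc(a,e)
round 4: derive anc(g,a) via R1 from anc(g,b), anc(b,a)
round 4: derive anc(g,d) via R1 from anc(g,b), anc(b,d)
round 4: derive anc(g,e) via R1 from anc(g,c), anc(c,e)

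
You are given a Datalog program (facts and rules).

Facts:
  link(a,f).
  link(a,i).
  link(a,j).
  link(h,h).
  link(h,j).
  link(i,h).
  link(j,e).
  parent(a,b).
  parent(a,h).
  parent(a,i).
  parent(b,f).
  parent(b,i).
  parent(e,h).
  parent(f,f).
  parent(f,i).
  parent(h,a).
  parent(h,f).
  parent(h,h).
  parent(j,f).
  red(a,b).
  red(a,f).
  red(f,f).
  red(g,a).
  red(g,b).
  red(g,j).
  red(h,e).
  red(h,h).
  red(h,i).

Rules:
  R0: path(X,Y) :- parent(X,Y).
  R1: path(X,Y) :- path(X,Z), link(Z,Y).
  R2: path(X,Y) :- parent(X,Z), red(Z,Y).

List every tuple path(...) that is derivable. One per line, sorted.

path(a,b)
path(a,e)
path(a,h)
path(a,i)
path(a,j)
path(b,e)
path(b,f)
path(b,h)
path(b,i)
path(b,j)
path(e,e)
path(e,h)
path(e,i)
path(e,j)
path(f,e)
path(f,f)
path(f,h)
path(f,i)
path(f,j)
path(h,a)
path(h,b)
path(h,e)
path(h,f)
path(h,h)
path(h,i)
path(h,j)
path(j,f)

round 1: derive path(a,b) via R0 from parent(a,b)
round 1: derive path(a,h) via R0 from parent(a,h)
round 1: derive path(a,i) via R0 from parent(a,i)
round 1: derive path(b,f) via R0 from parent(b,f)
round 1: derive path(b,i) via R0 from parent(b,i)
round 1: derive path(e,h) via R0 from parent(e,h)
round 1: derive path(f,f) via R0 from parent(f,f)
round 1: derive path(f,i) via R0 from parent(f,i)
round 1: derive path(h,a) via R0 from parent(h,a)
round 1: derive path(h,f) via R0 from parent(h,f)
round 1: derive path(h,h) via R0 from parent(h,h)
round 1: derive path(j,f) via R0 from parent(j,f)
round 1: derive path(a,e) via R2 from parent(a,h), red(h,e)
round 1: derive path(e,e) via R2 from parent(e,h), red(h,e)
round 1: derive path(e,i) via R2 from parent(e,h), red(h,i)
round 1: derive path(h,b) via R2 from parent(h,a), red(a,b)
round 1: derive path(h,e) via R2 from parent(h,h), red(h,e)
round 1: derive path(h,i) via R2 from parent(h,h), red(h,i)
round 2: derive path(a,j) via R1 from path(a,h), link(h,j)
round 2: derive path(b,h) via R1 from path(b,i), link(i,h)
round 2: derive path(e,j) via R1 from path(e,h), link(h,j)
round 2: derive path(f,h) via R1 from path(f,i), link(i,h)
round 2: derive path(h,j) via R1 from path(h,a), link(a,j)
round 3: derive path(b,j) via R1 from path(b,h), link(h,j)
round 3: derive path(f,j) via R1 from path(f,h), link(h,j)
round 4: derive path(b,e) via R1 from path(b,j), link(j,e)
round 4: derive path(f,e) via R1 from path(f,j), link(j,e)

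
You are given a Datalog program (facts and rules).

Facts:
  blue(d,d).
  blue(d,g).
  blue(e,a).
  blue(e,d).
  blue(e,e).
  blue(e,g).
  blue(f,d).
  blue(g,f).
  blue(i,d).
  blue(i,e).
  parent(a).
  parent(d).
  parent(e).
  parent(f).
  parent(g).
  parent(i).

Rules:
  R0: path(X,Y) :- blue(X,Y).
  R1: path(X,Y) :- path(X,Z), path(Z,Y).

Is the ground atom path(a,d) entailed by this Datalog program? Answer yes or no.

round 1: derive path(d,d) via R0 from blue(d,d)
round 1: derive path(d,g) via R0 from blue(d,g)
round 1: derive path(e,a) via R0 from blue(e,a)
round 1: derive path(e,d) via R0 from blue(e,d)
round 1: derive path(e,e) via R0 from blue(e,e)
round 1: derive path(e,g) via R0 from blue(e,g)
round 1: derive path(f,d) via R0 from blue(f,d)
round 1: derive path(g,f) via R0 from blue(g,f)
round 1: derive path(i,d) via R0 from blue(i,d)
round 1: derive path(i,e) via R0 from blue(i,e)
round 2: derive path(d,f) via R1 from path(d,g), path(g,f)
round 2: derive path(e,f) via R1 from path(e,g), path(g,f)
round 2: derive path(f,g) via R1 from path(f,d), path(d,g)
round 2: derive path(g,d) via R1 from path(g,f), path(f,d)
round 2: derive path(i,a) via R1 from path(i,e), path(e,a)
round 2: derive path(i,g) via R1 from path(i,d), path(d,g)
round 3: derive path(f,f) via R1 from path(f,d), path(d,f)
round 3: derive path(g,g) via R1 from path(g,d), path(d,g)
round 3: derive path(i,f) via R1 from path(i,d), path(d,f)

no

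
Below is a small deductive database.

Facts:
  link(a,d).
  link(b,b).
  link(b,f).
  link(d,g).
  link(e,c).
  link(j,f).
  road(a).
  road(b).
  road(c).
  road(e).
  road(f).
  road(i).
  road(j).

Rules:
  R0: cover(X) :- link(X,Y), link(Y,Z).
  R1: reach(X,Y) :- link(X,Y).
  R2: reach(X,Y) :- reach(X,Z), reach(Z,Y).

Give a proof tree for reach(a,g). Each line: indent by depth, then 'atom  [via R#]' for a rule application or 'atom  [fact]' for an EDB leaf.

round 1: derive reach(a,d) via R1 from link(a,d)
round 1: derive reach(b,b) via R1 from link(b,b)
round 1: derive reach(b,f) via R1 from link(b,f)
round 1: derive reach(d,g) via R1 from link(d,g)
round 1: derive reach(e,c) via R1 from link(e,c)
round 1: derive reach(j,f) via R1 from link(j,f)
round 2: derive reach(a,g) via R2 from reach(a,d), reach(d,g)

reach(a,g)  [via R2]
  reach(a,d)  [via R1]
    link(a,d)  [fact]
  reach(d,g)  [via R1]
    link(d,g)  [fact]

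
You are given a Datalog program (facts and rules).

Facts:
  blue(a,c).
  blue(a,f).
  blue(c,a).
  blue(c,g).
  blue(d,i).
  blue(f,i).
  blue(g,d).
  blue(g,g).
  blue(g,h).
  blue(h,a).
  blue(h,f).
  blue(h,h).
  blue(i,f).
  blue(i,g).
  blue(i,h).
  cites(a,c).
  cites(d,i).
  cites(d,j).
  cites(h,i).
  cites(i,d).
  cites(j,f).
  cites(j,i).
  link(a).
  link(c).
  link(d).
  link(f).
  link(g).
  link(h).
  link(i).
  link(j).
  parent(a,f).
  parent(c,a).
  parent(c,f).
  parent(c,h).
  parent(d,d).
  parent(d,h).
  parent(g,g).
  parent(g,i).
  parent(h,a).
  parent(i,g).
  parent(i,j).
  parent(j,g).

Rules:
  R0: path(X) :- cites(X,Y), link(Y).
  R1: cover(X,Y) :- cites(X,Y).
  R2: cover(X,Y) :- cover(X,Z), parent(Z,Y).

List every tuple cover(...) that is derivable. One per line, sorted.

cover(a,a)
cover(a,c)
cover(a,f)
cover(a,h)
cover(d,g)
cover(d,i)
cover(d,j)
cover(h,g)
cover(h,i)
cover(h,j)
cover(i,a)
cover(i,d)
cover(i,f)
cover(i,h)
cover(j,f)
cover(j,g)
cover(j,i)
cover(j,j)

round 1: derive cover(a,c) via R1 from cites(a,c)
round 1: derive cover(d,i) via R1 from cites(d,i)
round 1: derive cover(d,j) via R1 from cites(d,j)
round 1: derive cover(h,i) via R1 from cites(h,i)
round 1: derive cover(i,d) via R1 from cites(i,d)
round 1: derive cover(j,f) via R1 from cites(j,f)
round 1: derive cover(j,i) via R1 from cites(j,i)
round 2: derive cover(a,a) via R2 from cover(a,c), parent(c,a)
round 2: derive cover(a,f) via R2 from cover(a,c), parent(c,f)
round 2: derive cover(a,h) via R2 from cover(a,c), parent(c,h)
round 2: derive cover(d,g) via R2 from cover(d,i), parent(i,g)
round 2: derive cover(h,g) via R2 from cover(h,i), parent(i,g)
round 2: derive cover(h,j) via R2 from cover(h,i), parent(i,j)
round 2: derive cover(i,h) via R2 from cover(i,d), parent(d,h)
round 2: derive cover(j,g) via R2 from cover(j,i), parent(i,g)
round 2: derive cover(j,j) via R2 from cover(j,i), parent(i,j)
round 3: derive cover(i,a) via R2 from cover(i,h), parent(h,a)
round 4: derive cover(i,f) via R2 from cover(i,a), parent(a,f)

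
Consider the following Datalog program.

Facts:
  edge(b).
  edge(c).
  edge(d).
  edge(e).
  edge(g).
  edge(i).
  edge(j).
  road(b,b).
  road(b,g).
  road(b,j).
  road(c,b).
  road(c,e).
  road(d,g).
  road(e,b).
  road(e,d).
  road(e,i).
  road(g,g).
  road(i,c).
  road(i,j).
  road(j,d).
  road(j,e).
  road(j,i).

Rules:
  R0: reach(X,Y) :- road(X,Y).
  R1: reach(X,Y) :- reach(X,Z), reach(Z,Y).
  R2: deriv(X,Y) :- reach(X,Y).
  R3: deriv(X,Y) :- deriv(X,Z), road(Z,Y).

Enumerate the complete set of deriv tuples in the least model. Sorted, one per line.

deriv(b,b)
deriv(b,c)
deriv(b,d)
deriv(b,e)
deriv(b,g)
deriv(b,i)
deriv(b,j)
deriv(c,b)
deriv(c,c)
deriv(c,d)
deriv(c,e)
deriv(c,g)
deriv(c,i)
deriv(c,j)
deriv(d,g)
deriv(e,b)
deriv(e,c)
deriv(e,d)
deriv(e,e)
deriv(e,g)
deriv(e,i)
deriv(e,j)
deriv(g,g)
deriv(i,b)
deriv(i,c)
deriv(i,d)
deriv(i,e)
deriv(i,g)
deriv(i,i)
deriv(i,j)
deriv(j,b)
deriv(j,c)
deriv(j,d)
deriv(j,e)
deriv(j,g)
deriv(j,i)
deriv(j,j)

round 1: derive reach(b,b) via R0 from road(b,b)
round 1: derive reach(b,g) via R0 from road(b,g)
round 1: derive reach(b,j) via R0 from road(b,j)
round 1: derive reach(c,b) via R0 from road(c,b)
round 1: derive reach(c,e) via R0 from road(c,e)
round 1: derive reach(d,g) via R0 from road(d,g)
round 1: derive reach(e,b) via R0 from road(e,b)
round 1: derive reach(e,d) via R0 from road(e,d)
round 1: derive reach(e,i) via R0 from road(e,i)
round 1: derive reach(g,g) via R0 from road(g,g)
round 1: derive reach(i,c) via R0 from road(i,c)
round 1: derive reach(i,j) via R0 from road(i,j)
round 1: derive reach(j,d) via R0 from road(j,d)
round 1: derive reach(j,e) via R0 from road(j,e)
round 1: derive reach(j,i) via R0 from road(j,i)
round 2: derive reach(b,d) via R1 from reach(b,j), reach(j,d)
round 2: derive reach(b,e) via R1 from reach(b,j), reach(j,e)
round 2: derive reach(b,i) via R1 from reach(b,j), reach(j,i)
round 2: derive reach(c,d) via R1 from reach(c,e), reach(e,d)
round 2: derive reach(c,g) via R1 from reach(c,b), reach(b,g)
round 2: derive reach(c,i) via R1 from reach(c,e), reach(e,i)
round 2: derive reach(c,j) via R1 from reach(c,b), reach(b,j)
round 2: derive reach(e,c) via R1 from reach(e,i), reach(i,c)
round 2: derive reach(e,g) via R1 from reach(e,b), reach(b,g)
round 2: derive reach(e,j) via R1 from reach(e,b), reach(b,j)
round 2: derive reach(i,b) via R1 from reach(i,c), reach(c,b)
round 2: derive reach(i,d) via R1 from reach(i,j), reach(j,d)
round 2: derive reach(i,e) via R1 from reach(i,c), reach(c,e)
round 2: derive reach(i,i) via R1 from reach(i,j), reach(j,i)
round 2: derive reach(j,b) via R1 from reach(j,e), reach(e,b)
round 2: derive reach(j,c) via R1 from reach(j,i), reach(i,c)
round 2: derive reach(j,g) via R1 from reach(j,d), reach(d,g)
round 2: derive reach(j,j) via R1 from reach(j,i), reach(i,j)
round 2: derive deriv(b,b) via R2 from reach(b,b)
round 2: derive deriv(b,g) via R2 from reach(b,g)
round 2: derive deriv(b,j) via R2 from reach(b,j)
round 2: derive deriv(c,b) via R2 from reach(c,b)
round 2: derive deriv(c,e) via R2 from reach(c,e)
round 2: derive deriv(d,g) via R2 from reach(d,g)
round 2: derive deriv(e,b) via R2 from reach(e,b)
round 2: derive deriv(e,d) via R2 from reach(e,d)
round 2: derive deriv(e,i) via R2 from reach(e,i)
round 2: derive deriv(g,g) via R2 from reach(g,g)
round 2: derive deriv(i,c) via R2 from reach(i,c)
round 2: derive deriv(i,j) via R2 from reach(i,j)
round 2: derive deriv(j,d) via R2 from reach(j,d)
round 2: derive deriv(j,e) via R2 from reach(j,e)
round 2: derive deriv(j,i) via R2 from reach(j,i)
round 3: derive reach(b,c) via R1 from reach(b,e), reach(e,c)
round 3: derive reach(c,c) via R1 from reach(c,e), reach(e,c)
round 3: derive reach(e,e) via R1 from reach(e,b), reach(b,e)
round 3: derive reach(i,g) via R1 from reach(i,b), reach(b,g)
round 3: derive deriv(b,d) via R2 from reach(b,d)
round 3: derive deriv(b,e) via R2 from reach(b,e)
round 3: derive deriv(b,i) via R2 from reach(b,i)
round 3: derive deriv(c,d) via R2 from reach(c,d)
round 3: derive deriv(c,g) via R2 from reach(c,g)
round 3: derive deriv(c,i) via R2 from reach(c,i)
round 3: derive deriv(c,j) via R2 from reach(c,j)
round 3: derive deriv(e,c) via R2 from reach(e,c)
round 3: derive deriv(e,g) via R2 from reach(e,g)
round 3: derive deriv(e,j) via R2 from reach(e,j)
round 3: derive deriv(i,b) via R2 from reach(i,b)
round 3: derive deriv(i,d) via R2 from reach(i,d)
round 3: derive deriv(i,e) via R2 from reach(i,e)
round 3: derive deriv(i,i) via R2 from reach(i,i)
round 3: derive deriv(j,b) via R2 from reach(j,b)
round 3: derive deriv(j,c) via R2 from reach(j,c)
round 3: derive deriv(j,g) via R2 from reach(j,g)
round 3: derive deriv(j,j) via R2 from reach(j,j)
round 4: derive deriv(b,c) via R2 from reach(b,c)
round 4: derive deriv(c,c) via R2 from reach(c,c)
round 4: derive deriv(e,e) via R2 from reach(e,e)
round 4: derive deriv(i,g) via R2 from reach(i,g)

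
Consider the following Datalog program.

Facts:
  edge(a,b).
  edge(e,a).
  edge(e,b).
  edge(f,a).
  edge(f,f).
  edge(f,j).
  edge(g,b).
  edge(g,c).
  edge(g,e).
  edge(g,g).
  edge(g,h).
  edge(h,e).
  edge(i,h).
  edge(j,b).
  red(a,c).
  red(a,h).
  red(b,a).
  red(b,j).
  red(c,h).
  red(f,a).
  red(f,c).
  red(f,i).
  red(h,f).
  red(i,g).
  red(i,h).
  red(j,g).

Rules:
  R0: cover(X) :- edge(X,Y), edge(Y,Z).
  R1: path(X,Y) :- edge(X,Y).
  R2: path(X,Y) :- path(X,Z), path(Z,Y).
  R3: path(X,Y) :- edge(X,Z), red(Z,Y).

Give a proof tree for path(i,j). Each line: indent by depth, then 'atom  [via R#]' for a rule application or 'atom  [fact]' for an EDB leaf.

path(i,j)  [via R2]
  path(i,f)  [via R3]
    edge(i,h)  [fact]
    red(h,f)  [fact]
  path(f,j)  [via R1]
    edge(f,j)  [fact]

round 1: derive path(a,b) via R1 from edge(a,b)
round 1: derive path(e,a) via R1 from edge(e,a)
round 1: derive path(e,b) via R1 from edge(e,b)
round 1: derive path(f,a) via R1 from edge(f,a)
round 1: derive path(f,f) via R1 from edge(f,f)
round 1: derive path(f,j) via R1 from edge(f,j)
round 1: derive path(g,b) via R1 from edge(g,b)
round 1: derive path(g,c) via R1 from edge(g,c)
round 1: derive path(g,e) via R1 from edge(g,e)
round 1: derive path(g,g) via R1 from edge(g,g)
round 1: derive path(g,h) via R1 from edge(g,h)
round 1: derive path(h,e) via R1 from edge(h,e)
round 1: derive path(i,h) via R1 from edge(i,h)
round 1: derive path(j,b) via R1 from edge(j,b)
round 1: derive path(a,a) via R3 from edge(a,b), red(b,a)
round 1: derive path(a,j) via R3 from edge(a,b), red(b,j)
round 1: derive path(e,c) via R3 from edge(e,a), red(a,c)
round 1: derive path(e,h) via R3 from edge(e,a), red(a,h)
round 1: derive path(e,j) via R3 from edge(e,b), red(b,j)
round 1: derive path(f,c) via R3 from edge(f,a), red(a,c)
round 1: derive path(f,g) via R3 from edge(f,j), red(j,g)
round 1: derive path(f,h) via R3 from edge(f,a), red(a,h)
round 1: derive path(f,i) via R3 from edge(f,f), red(f,i)
round 1: derive path(g,a) via R3 from edge(g,b), red(b,a)
round 1: derive path(g,f) via R3 from edge(g,h), red(h,f)
round 1: derive path(g,j) via R3 from edge(g,b), red(b,j)
round 1: derive path(i,f) via R3 from edge(i,h), red(h,f)
round 1: derive path(j,a) via R3 from edge(j,b), red(b,a)
round 1: derive path(j,j) via R3 from edge(j,b), red(b,j)
round 2: derive path(e,e) via R2 from path(e,h), path(h,e)
round 2: derive path(f,b) via R2 from path(f,a), path(a,b)
round 2: derive path(f,e) via R2 from path(f,g), path(g,e)
round 2: derive path(g,i) via R2 from path(g,f), path(f,i)
round 2: derive path(h,a) via R2 from path(h,e), path(e,a)
round 2: derive path(h,b) via R2 from path(h,e), path(e,b)
round 2: derive path(h,c) via R2 from path(h,e), path(e,c)
round 2: derive path(h,h) via R2 from path(h,e), path(e,h)
round 2: derive path(h,j) via R2 from path(h,e), path(e,j)
round 2: derive path(i,a) via R2 from path(i,f), path(f,a)
round 2: derive path(i,c) via R2 from path(i,f), path(f,c)
round 2: derive path(i,e) via R2 from path(i,h), path(h,e)
round 2: derive path(i,g) via R2 from path(i,f), path(f,g)
round 2: derive path(i,i) via R2 from path(i,f), path(f,i)
round 2: derive path(i,j) via R2 from path(i,f), path(f,j)
round 3: derive path(i,b) via R2 from path(i,a), path(a,b)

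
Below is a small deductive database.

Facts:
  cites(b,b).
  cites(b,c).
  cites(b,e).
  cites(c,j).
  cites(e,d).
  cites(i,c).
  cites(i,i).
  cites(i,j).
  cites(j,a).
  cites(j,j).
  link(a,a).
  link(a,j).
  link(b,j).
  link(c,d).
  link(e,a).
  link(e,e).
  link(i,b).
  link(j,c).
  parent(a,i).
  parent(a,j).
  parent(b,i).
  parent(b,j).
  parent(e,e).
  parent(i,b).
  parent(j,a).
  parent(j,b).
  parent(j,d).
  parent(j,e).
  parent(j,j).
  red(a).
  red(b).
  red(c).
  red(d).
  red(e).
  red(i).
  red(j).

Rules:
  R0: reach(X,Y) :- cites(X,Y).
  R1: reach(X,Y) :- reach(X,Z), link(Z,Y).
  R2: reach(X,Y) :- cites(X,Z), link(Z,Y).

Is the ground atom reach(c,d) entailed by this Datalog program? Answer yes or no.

yes

round 1: derive reach(b,b) via R0 from cites(b,b)
round 1: derive reach(b,c) via R0 from cites(b,c)
round 1: derive reach(b,e) via R0 from cites(b,e)
round 1: derive reach(c,j) via R0 from cites(c,j)
round 1: derive reach(e,d) via R0 from cites(e,d)
round 1: derive reach(i,c) via R0 from cites(i,c)
round 1: derive reach(i,i) via R0 from cites(i,i)
round 1: derive reach(i,j) via R0 from cites(i,j)
round 1: derive reach(j,a) via R0 from cites(j,a)
round 1: derive reach(j,j) via R0 from cites(j,j)
round 1: derive reach(b,a) via R2 from cites(b,e), link(e,a)
round 1: derive reach(b,d) via R2 from cites(b,c), link(c,d)
round 1: derive reach(b,j) via R2 from cites(b,b), link(b,j)
round 1: derive reach(c,c) via R2 from cites(c,j), link(j,c)
round 1: derive reach(i,b) via R2 from cites(i,i), link(i,b)
round 1: derive reach(i,d) via R2 from cites(i,c), link(c,d)
round 1: derive reach(j,c) via R2 from cites(j,j), link(j,c)
round 2: derive reach(c,d) via R1 from reach(c,c), link(c,d)
round 2: derive reach(j,d) via R1 from reach(j,c), link(c,d)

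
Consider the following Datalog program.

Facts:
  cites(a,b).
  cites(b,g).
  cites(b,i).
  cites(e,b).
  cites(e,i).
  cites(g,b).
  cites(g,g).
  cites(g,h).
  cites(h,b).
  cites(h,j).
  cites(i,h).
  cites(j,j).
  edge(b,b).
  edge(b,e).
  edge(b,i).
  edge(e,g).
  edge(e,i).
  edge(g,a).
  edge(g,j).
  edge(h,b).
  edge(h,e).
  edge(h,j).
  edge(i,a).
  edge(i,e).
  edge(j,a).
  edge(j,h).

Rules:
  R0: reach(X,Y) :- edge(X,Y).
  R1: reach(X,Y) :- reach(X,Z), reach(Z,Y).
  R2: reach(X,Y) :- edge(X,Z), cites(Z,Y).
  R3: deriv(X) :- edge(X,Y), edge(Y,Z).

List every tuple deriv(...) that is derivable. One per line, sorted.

deriv(b)
deriv(e)
deriv(g)
deriv(h)
deriv(i)
deriv(j)

round 1: derive deriv(b) via R3 from edge(b,b), edge(b,b)
round 1: derive deriv(e) via R3 from edge(e,g), edge(g,a)
round 1: derive deriv(g) via R3 from edge(g,j), edge(j,a)
round 1: derive deriv(h) via R3 from edge(h,b), edge(b,b)
round 1: derive deriv(i) via R3 from edge(i,e), edge(e,g)
round 1: derive deriv(j) via R3 from edge(j,h), edge(h,b)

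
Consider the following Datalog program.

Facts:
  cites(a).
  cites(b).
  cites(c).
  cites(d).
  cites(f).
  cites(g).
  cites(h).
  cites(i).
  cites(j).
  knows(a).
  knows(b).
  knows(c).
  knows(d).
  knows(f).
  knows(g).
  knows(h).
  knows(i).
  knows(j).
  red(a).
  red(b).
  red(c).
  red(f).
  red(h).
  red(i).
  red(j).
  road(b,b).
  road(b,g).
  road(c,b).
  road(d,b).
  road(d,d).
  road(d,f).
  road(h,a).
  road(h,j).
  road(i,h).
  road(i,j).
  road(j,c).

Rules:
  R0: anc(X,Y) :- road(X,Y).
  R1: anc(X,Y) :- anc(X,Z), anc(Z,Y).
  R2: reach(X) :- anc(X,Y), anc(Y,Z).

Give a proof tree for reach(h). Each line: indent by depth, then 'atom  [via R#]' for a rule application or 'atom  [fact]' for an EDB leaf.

reach(h)  [via R2]
  anc(h,j)  [via R0]
    road(h,j)  [fact]
  anc(j,c)  [via R0]
    road(j,c)  [fact]

round 1: derive anc(b,b) via R0 from road(b,b)
round 1: derive anc(b,g) via R0 from road(b,g)
round 1: derive anc(c,b) via R0 from road(c,b)
round 1: derive anc(d,b) via R0 from road(d,b)
round 1: derive anc(d,d) via R0 from road(d,d)
round 1: derive anc(d,f) via R0 from road(d,f)
round 1: derive anc(h,a) via R0 from road(h,a)
round 1: derive anc(h,j) via R0 from road(h,j)
round 1: derive anc(i,h) via R0 from road(i,h)
round 1: derive anc(i,j) via R0 from road(i,j)
round 1: derive anc(j,c) via R0 from road(j,c)
round 2: derive anc(c,g) via R1 from anc(c,b), anc(b,g)
round 2: derive anc(d,g) via R1 from anc(d,b), anc(b,g)
round 2: derive anc(h,c) via R1 from anc(h,j), anc(j,c)
round 2: derive anc(i,a) via R1 from anc(i,h), anc(h,a)
round 2: derive anc(i,c) via R1 from anc(i,j), anc(j,c)
round 2: derive anc(j,b) via R1 from anc(j,c), anc(c,b)
round 2: derive reach(b) via R2 from anc(b,b), anc(b,b)
round 2: derive reach(c) via R2 from anc(c,b), anc(b,b)
round 2: derive reach(d) via R2 from anc(d,b), anc(b,b)
round 2: derive reach(h) via R2 from anc(h,j), anc(j,c)
round 2: derive reach(i) via R2 from anc(i,h), anc(h,a)
round 2: derive reach(j) via R2 from anc(j,c), anc(c,b)
round 3: derive anc(h,b) via R1 from anc(h,c), anc(c,b)
round 3: derive anc(h,g) via R1 from anc(h,c), anc(c,g)
round 3: derive anc(i,b) via R1 from anc(i,c), anc(c,b)
round 3: derive anc(i,g) via R1 from anc(i,c), anc(c,g)
round 3: derive anc(j,g) via R1 from anc(j,b), anc(b,g)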